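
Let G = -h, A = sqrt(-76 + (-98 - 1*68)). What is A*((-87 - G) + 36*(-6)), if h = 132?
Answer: -1881*I*sqrt(2) ≈ -2660.1*I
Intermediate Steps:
A = 11*I*sqrt(2) (A = sqrt(-76 + (-98 - 68)) = sqrt(-76 - 166) = sqrt(-242) = 11*I*sqrt(2) ≈ 15.556*I)
G = -132 (G = -1*132 = -132)
A*((-87 - G) + 36*(-6)) = (11*I*sqrt(2))*((-87 - 1*(-132)) + 36*(-6)) = (11*I*sqrt(2))*((-87 + 132) - 216) = (11*I*sqrt(2))*(45 - 216) = (11*I*sqrt(2))*(-171) = -1881*I*sqrt(2)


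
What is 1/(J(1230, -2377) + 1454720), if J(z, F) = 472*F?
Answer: 1/332776 ≈ 3.0050e-6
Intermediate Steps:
1/(J(1230, -2377) + 1454720) = 1/(472*(-2377) + 1454720) = 1/(-1121944 + 1454720) = 1/332776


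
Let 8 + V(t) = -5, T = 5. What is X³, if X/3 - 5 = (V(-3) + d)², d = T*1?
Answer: 8869743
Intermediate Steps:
V(t) = -13 (V(t) = -8 - 5 = -13)
d = 5 (d = 5*1 = 5)
X = 207 (X = 15 + 3*(-13 + 5)² = 15 + 3*(-8)² = 15 + 3*64 = 15 + 192 = 207)
X³ = 207³ = 8869743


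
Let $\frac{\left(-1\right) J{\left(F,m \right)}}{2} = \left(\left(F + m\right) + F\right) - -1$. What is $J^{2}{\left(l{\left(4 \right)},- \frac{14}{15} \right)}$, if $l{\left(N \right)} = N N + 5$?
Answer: $\frac{1592644}{225} \approx 7078.4$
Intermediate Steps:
$l{\left(N \right)} = 5 + N^{2}$ ($l{\left(N \right)} = N^{2} + 5 = 5 + N^{2}$)
$J{\left(F,m \right)} = -2 - 4 F - 2 m$ ($J{\left(F,m \right)} = - 2 \left(\left(\left(F + m\right) + F\right) - -1\right) = - 2 \left(\left(m + 2 F\right) + 1\right) = - 2 \left(1 + m + 2 F\right) = -2 - 4 F - 2 m$)
$J^{2}{\left(l{\left(4 \right)},- \frac{14}{15} \right)} = \left(-2 - 4 \left(5 + 4^{2}\right) - 2 \left(- \frac{14}{15}\right)\right)^{2} = \left(-2 - 4 \left(5 + 16\right) - 2 \left(\left(-14\right) \frac{1}{15}\right)\right)^{2} = \left(-2 - 84 - - \frac{28}{15}\right)^{2} = \left(-2 - 84 + \frac{28}{15}\right)^{2} = \left(- \frac{1262}{15}\right)^{2} = \frac{1592644}{225}$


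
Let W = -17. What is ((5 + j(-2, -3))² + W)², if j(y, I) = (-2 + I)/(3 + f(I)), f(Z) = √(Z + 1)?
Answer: (-4753*I + 276*√2)/(23*I + 84*√2) ≈ -4.2996 - 39.178*I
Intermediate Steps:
f(Z) = √(1 + Z)
j(y, I) = (-2 + I)/(3 + √(1 + I))
((5 + j(-2, -3))² + W)² = ((5 + (-2 - 3)/(3 + √(1 - 3)))² - 17)² = ((5 - 5/(3 + √(-2)))² - 17)² = ((5 - 5/(3 + I*√2))² - 17)² = (-17 + (5 - 5/(3 + I*√2))²)²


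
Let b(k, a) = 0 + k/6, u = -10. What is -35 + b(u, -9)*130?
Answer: -755/3 ≈ -251.67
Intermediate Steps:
b(k, a) = k/6 (b(k, a) = 0 + k*(1/6) = 0 + k/6 = k/6)
-35 + b(u, -9)*130 = -35 + ((1/6)*(-10))*130 = -35 - 5/3*130 = -35 - 650/3 = -755/3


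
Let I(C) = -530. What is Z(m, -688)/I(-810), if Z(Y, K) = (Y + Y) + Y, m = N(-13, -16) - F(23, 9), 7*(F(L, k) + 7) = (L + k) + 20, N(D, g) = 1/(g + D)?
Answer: 141/53795 ≈ 0.0026211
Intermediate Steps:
N(D, g) = 1/(D + g)
F(L, k) = -29/7 + L/7 + k/7 (F(L, k) = -7 + ((L + k) + 20)/7 = -7 + (20 + L + k)/7 = -7 + (20/7 + L/7 + k/7) = -29/7 + L/7 + k/7)
m = -94/203 (m = 1/(-13 - 16) - (-29/7 + (⅐)*23 + (⅐)*9) = 1/(-29) - (-29/7 + 23/7 + 9/7) = -1/29 - 1*3/7 = -1/29 - 3/7 = -94/203 ≈ -0.46305)
Z(Y, K) = 3*Y (Z(Y, K) = 2*Y + Y = 3*Y)
Z(m, -688)/I(-810) = (3*(-94/203))/(-530) = -282/203*(-1/530) = 141/53795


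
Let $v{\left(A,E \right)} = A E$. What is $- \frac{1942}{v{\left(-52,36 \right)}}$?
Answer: $\frac{971}{936} \approx 1.0374$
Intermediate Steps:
$- \frac{1942}{v{\left(-52,36 \right)}} = - \frac{1942}{\left(-52\right) 36} = - \frac{1942}{-1872} = \left(-1942\right) \left(- \frac{1}{1872}\right) = \frac{971}{936}$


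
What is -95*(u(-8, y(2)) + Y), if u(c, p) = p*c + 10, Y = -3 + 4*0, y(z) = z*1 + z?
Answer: 2375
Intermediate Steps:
y(z) = 2*z (y(z) = z + z = 2*z)
Y = -3 (Y = -3 + 0 = -3)
u(c, p) = 10 + c*p (u(c, p) = c*p + 10 = 10 + c*p)
-95*(u(-8, y(2)) + Y) = -95*((10 - 16*2) - 3) = -95*((10 - 8*4) - 3) = -95*((10 - 32) - 3) = -95*(-22 - 3) = -95*(-25) = 2375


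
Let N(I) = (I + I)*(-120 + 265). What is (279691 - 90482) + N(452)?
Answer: 320289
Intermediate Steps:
N(I) = 290*I (N(I) = (2*I)*145 = 290*I)
(279691 - 90482) + N(452) = (279691 - 90482) + 290*452 = 189209 + 131080 = 320289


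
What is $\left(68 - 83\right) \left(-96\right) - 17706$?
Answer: $-16266$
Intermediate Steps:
$\left(68 - 83\right) \left(-96\right) - 17706 = \left(-15\right) \left(-96\right) - 17706 = 1440 - 17706 = -16266$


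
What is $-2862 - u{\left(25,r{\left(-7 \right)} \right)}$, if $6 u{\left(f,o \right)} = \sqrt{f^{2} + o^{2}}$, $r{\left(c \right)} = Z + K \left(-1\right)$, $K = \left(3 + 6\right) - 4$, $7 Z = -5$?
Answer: $-2862 - \frac{5 \sqrt{1289}}{42} \approx -2866.3$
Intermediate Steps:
$Z = - \frac{5}{7}$ ($Z = \frac{1}{7} \left(-5\right) = - \frac{5}{7} \approx -0.71429$)
$K = 5$ ($K = 9 - 4 = 5$)
$r{\left(c \right)} = - \frac{40}{7}$ ($r{\left(c \right)} = - \frac{5}{7} + 5 \left(-1\right) = - \frac{5}{7} - 5 = - \frac{40}{7}$)
$u{\left(f,o \right)} = \frac{\sqrt{f^{2} + o^{2}}}{6}$
$-2862 - u{\left(25,r{\left(-7 \right)} \right)} = -2862 - \frac{\sqrt{25^{2} + \left(- \frac{40}{7}\right)^{2}}}{6} = -2862 - \frac{\sqrt{625 + \frac{1600}{49}}}{6} = -2862 - \frac{\sqrt{\frac{32225}{49}}}{6} = -2862 - \frac{\frac{5}{7} \sqrt{1289}}{6} = -2862 - \frac{5 \sqrt{1289}}{42}$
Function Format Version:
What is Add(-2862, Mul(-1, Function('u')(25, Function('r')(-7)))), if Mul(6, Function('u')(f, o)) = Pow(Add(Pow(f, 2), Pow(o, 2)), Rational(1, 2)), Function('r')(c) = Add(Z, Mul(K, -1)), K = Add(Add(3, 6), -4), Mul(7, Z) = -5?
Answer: Add(-2862, Mul(Rational(-5, 42), Pow(1289, Rational(1, 2)))) ≈ -2866.3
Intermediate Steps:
Z = Rational(-5, 7) (Z = Mul(Rational(1, 7), -5) = Rational(-5, 7) ≈ -0.71429)
K = 5 (K = Add(9, -4) = 5)
Function('r')(c) = Rational(-40, 7) (Function('r')(c) = Add(Rational(-5, 7), Mul(5, -1)) = Add(Rational(-5, 7), -5) = Rational(-40, 7))
Function('u')(f, o) = Mul(Rational(1, 6), Pow(Add(Pow(f, 2), Pow(o, 2)), Rational(1, 2)))
Add(-2862, Mul(-1, Function('u')(25, Function('r')(-7)))) = Add(-2862, Mul(-1, Mul(Rational(1, 6), Pow(Add(Pow(25, 2), Pow(Rational(-40, 7), 2)), Rational(1, 2))))) = Add(-2862, Mul(-1, Mul(Rational(1, 6), Pow(Add(625, Rational(1600, 49)), Rational(1, 2))))) = Add(-2862, Mul(-1, Mul(Rational(1, 6), Pow(Rational(32225, 49), Rational(1, 2))))) = Add(-2862, Mul(-1, Mul(Rational(1, 6), Mul(Rational(5, 7), Pow(1289, Rational(1, 2)))))) = Add(-2862, Mul(-1, Mul(Rational(5, 42), Pow(1289, Rational(1, 2))))) = Add(-2862, Mul(Rational(-5, 42), Pow(1289, Rational(1, 2))))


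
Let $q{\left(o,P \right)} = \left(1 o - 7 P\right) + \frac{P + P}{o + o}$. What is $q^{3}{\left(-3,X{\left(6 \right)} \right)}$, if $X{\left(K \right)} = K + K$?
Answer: $-753571$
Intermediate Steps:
$X{\left(K \right)} = 2 K$
$q{\left(o,P \right)} = o - 7 P + \frac{P}{o}$ ($q{\left(o,P \right)} = \left(o - 7 P\right) + \frac{2 P}{2 o} = \left(o - 7 P\right) + 2 P \frac{1}{2 o} = \left(o - 7 P\right) + \frac{P}{o} = o - 7 P + \frac{P}{o}$)
$q^{3}{\left(-3,X{\left(6 \right)} \right)} = \left(-3 - 7 \cdot 2 \cdot 6 + \frac{2 \cdot 6}{-3}\right)^{3} = \left(-3 - 84 + 12 \left(- \frac{1}{3}\right)\right)^{3} = \left(-3 - 84 - 4\right)^{3} = \left(-91\right)^{3} = -753571$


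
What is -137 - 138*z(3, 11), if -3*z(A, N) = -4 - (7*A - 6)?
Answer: -1011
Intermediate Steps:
z(A, N) = -2/3 + 7*A/3 (z(A, N) = -(-4 - (7*A - 6))/3 = -(-4 - (-6 + 7*A))/3 = -(-4 + (6 - 7*A))/3 = -(2 - 7*A)/3 = -2/3 + 7*A/3)
-137 - 138*z(3, 11) = -137 - 138*(-2/3 + (7/3)*3) = -137 - 138*(-2/3 + 7) = -137 - 138*19/3 = -137 - 874 = -1011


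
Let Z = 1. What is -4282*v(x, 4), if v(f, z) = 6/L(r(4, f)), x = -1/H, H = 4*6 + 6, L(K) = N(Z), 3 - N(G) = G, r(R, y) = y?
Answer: -12846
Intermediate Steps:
N(G) = 3 - G
L(K) = 2 (L(K) = 3 - 1*1 = 3 - 1 = 2)
H = 30 (H = 24 + 6 = 30)
x = -1/30 ≈ -0.033333
v(f, z) = 3 (v(f, z) = 6/2 = 6*(½) = 3)
-4282*v(x, 4) = -4282*3 = -12846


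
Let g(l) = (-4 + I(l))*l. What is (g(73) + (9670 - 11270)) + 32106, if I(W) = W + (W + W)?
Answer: 46201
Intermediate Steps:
I(W) = 3*W (I(W) = W + 2*W = 3*W)
g(l) = l*(-4 + 3*l) (g(l) = (-4 + 3*l)*l = l*(-4 + 3*l))
(g(73) + (9670 - 11270)) + 32106 = (73*(-4 + 3*73) + (9670 - 11270)) + 32106 = (73*(-4 + 219) - 1600) + 32106 = (73*215 - 1600) + 32106 = (15695 - 1600) + 32106 = 14095 + 32106 = 46201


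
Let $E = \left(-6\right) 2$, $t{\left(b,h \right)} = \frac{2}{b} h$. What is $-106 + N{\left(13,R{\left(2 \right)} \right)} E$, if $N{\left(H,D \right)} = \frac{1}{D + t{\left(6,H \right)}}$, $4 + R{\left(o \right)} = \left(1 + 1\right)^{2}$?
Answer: $- \frac{1414}{13} \approx -108.77$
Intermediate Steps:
$R{\left(o \right)} = 0$ ($R{\left(o \right)} = -4 + \left(1 + 1\right)^{2} = -4 + 2^{2} = -4 + 4 = 0$)
$t{\left(b,h \right)} = \frac{2 h}{b}$
$E = -12$
$N{\left(H,D \right)} = \frac{1}{D + \frac{H}{3}}$ ($N{\left(H,D \right)} = \frac{1}{D + \frac{2 H}{6}} = \frac{1}{D + 2 H \frac{1}{6}} = \frac{1}{D + \frac{H}{3}}$)
$-106 + N{\left(13,R{\left(2 \right)} \right)} E = -106 + \frac{3}{13 + 3 \cdot 0} \left(-12\right) = -106 + \frac{3}{13 + 0} \left(-12\right) = -106 + \frac{3}{13} \left(-12\right) = -106 - \frac{36}{13} = - \frac{1414}{13}$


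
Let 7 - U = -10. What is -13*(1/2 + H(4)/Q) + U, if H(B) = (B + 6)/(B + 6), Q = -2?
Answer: 17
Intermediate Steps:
U = 17 (U = 7 - 1*(-10) = 7 + 10 = 17)
H(B) = 1 (H(B) = (6 + B)/(6 + B) = 1)
-13*(1/2 + H(4)/Q) + U = -13*(1/2 + 1/(-2)) + 17 = -13*(1*(½) + 1*(-½)) + 17 = -13*(½ - ½) + 17 = -13*0 + 17 = 0 + 17 = 17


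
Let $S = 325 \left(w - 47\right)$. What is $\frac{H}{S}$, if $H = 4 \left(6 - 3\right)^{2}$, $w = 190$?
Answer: $\frac{36}{46475} \approx 0.00077461$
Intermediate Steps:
$H = 36$ ($H = 4 \cdot 3^{2} = 4 \cdot 9 = 36$)
$S = 46475$ ($S = 325 \left(190 - 47\right) = 325 \cdot 143 = 46475$)
$\frac{H}{S} = \frac{36}{46475}$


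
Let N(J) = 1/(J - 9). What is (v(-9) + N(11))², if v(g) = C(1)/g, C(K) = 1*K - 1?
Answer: ¼ ≈ 0.25000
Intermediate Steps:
N(J) = 1/(-9 + J)
C(K) = -1 + K (C(K) = K - 1 = -1 + K)
v(g) = 0 (v(g) = (-1 + 1)/g = 0/g = 0)
(v(-9) + N(11))² = (0 + 1/(-9 + 11))² = (0 + 1/2)² = (0 + ½)² = (½)² = ¼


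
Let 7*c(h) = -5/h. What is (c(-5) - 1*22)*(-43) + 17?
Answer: 6698/7 ≈ 956.86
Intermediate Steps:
c(h) = -5/(7*h) (c(h) = (-5/h)/7 = -5/(7*h))
(c(-5) - 1*22)*(-43) + 17 = (-5/7/(-5) - 1*22)*(-43) + 17 = (-5/7*(-⅕) - 22)*(-43) + 17 = (⅐ - 22)*(-43) + 17 = -153/7*(-43) + 17 = 6579/7 + 17 = 6698/7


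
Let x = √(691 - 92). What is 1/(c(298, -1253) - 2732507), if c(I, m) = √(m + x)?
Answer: -1/(2732507 - I*√(1253 - √599)) ≈ -3.6596e-7 - 4.6943e-12*I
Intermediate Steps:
x = √599 ≈ 24.474
c(I, m) = √(m + √599)
1/(c(298, -1253) - 2732507) = 1/(√(-1253 + √599) - 2732507) = 1/(-2732507 + √(-1253 + √599))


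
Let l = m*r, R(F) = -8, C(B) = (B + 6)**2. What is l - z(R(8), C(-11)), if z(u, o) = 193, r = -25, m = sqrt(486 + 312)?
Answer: -193 - 25*sqrt(798) ≈ -899.22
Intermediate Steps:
m = sqrt(798) ≈ 28.249
C(B) = (6 + B)**2
l = -25*sqrt(798) (l = sqrt(798)*(-25) = -25*sqrt(798) ≈ -706.22)
l - z(R(8), C(-11)) = -25*sqrt(798) - 1*193 = -25*sqrt(798) - 193 = -193 - 25*sqrt(798)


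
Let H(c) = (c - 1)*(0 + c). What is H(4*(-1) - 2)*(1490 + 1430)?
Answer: 122640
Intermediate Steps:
H(c) = c*(-1 + c) (H(c) = (-1 + c)*c = c*(-1 + c))
H(4*(-1) - 2)*(1490 + 1430) = ((4*(-1) - 2)*(-1 + (4*(-1) - 2)))*(1490 + 1430) = ((-4 - 2)*(-1 + (-4 - 2)))*2920 = -6*(-1 - 6)*2920 = -6*(-7)*2920 = 42*2920 = 122640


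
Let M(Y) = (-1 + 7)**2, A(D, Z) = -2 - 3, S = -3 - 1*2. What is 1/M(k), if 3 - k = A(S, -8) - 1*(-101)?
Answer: 1/36 ≈ 0.027778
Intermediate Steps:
S = -5 (S = -3 - 2 = -5)
A(D, Z) = -5
k = -93 (k = 3 - (-5 - 1*(-101)) = 3 - (-5 + 101) = 3 - 1*96 = 3 - 96 = -93)
M(Y) = 36 (M(Y) = 6**2 = 36)
1/M(k) = 1/36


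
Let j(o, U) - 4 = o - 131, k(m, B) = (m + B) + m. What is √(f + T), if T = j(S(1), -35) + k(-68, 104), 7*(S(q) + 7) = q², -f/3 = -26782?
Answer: √3928827/7 ≈ 283.16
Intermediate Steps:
f = 80346 (f = -3*(-26782) = 80346)
S(q) = -7 + q²/7
k(m, B) = B + 2*m (k(m, B) = (B + m) + m = B + 2*m)
j(o, U) = -127 + o (j(o, U) = 4 + (o - 131) = 4 + (-131 + o) = -127 + o)
T = -1161/7 (T = (-127 + (-7 + (⅐)*1²)) + (104 + 2*(-68)) = (-127 + (-7 + (⅐)*1)) + (104 - 136) = (-127 + (-7 + ⅐)) - 32 = (-127 - 48/7) - 32 = -937/7 - 32 = -1161/7 ≈ -165.86)
√(f + T) = √(80346 - 1161/7) = √(561261/7) = √3928827/7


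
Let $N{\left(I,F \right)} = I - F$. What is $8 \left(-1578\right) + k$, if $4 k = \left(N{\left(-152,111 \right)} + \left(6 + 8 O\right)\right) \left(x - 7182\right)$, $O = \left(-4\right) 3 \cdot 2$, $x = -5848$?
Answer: $\frac{2899987}{2} \approx 1.45 \cdot 10^{6}$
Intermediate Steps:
$O = -24$ ($O = \left(-12\right) 2 = -24$)
$k = \frac{2925235}{2}$ ($k = \frac{\left(\left(-152 - 111\right) + \left(6 + 8 \left(-24\right)\right)\right) \left(-5848 - 7182\right)}{4} = \frac{\left(\left(-152 - 111\right) + \left(6 - 192\right)\right) \left(-13030\right)}{4} = \frac{\left(-263 - 186\right) \left(-13030\right)}{4} = \frac{\left(-449\right) \left(-13030\right)}{4} = \frac{1}{4} \cdot 5850470 = \frac{2925235}{2} \approx 1.4626 \cdot 10^{6}$)
$8 \left(-1578\right) + k = 8 \left(-1578\right) + \frac{2925235}{2} = -12624 + \frac{2925235}{2} = \frac{2899987}{2}$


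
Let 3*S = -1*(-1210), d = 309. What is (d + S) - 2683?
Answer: -5912/3 ≈ -1970.7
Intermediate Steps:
S = 1210/3 (S = (-1*(-1210))/3 = (1/3)*1210 = 1210/3 ≈ 403.33)
(d + S) - 2683 = (309 + 1210/3) - 2683 = 2137/3 - 2683 = -5912/3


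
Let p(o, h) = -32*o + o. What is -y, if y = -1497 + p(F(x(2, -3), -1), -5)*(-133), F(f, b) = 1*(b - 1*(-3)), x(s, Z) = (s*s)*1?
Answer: -6749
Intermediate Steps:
x(s, Z) = s² (x(s, Z) = s²*1 = s²)
F(f, b) = 3 + b (F(f, b) = 1*(b + 3) = 1*(3 + b) = 3 + b)
p(o, h) = -31*o
y = 6749 (y = -1497 - 31*(3 - 1)*(-133) = -1497 - 31*2*(-133) = -1497 - 62*(-133) = -1497 + 8246 = 6749)
-y = -1*6749 = -6749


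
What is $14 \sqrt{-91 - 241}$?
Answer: $28 i \sqrt{83} \approx 255.09 i$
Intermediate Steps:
$14 \sqrt{-91 - 241} = 14 \sqrt{-332} = 14 \cdot 2 i \sqrt{83} = 28 i \sqrt{83}$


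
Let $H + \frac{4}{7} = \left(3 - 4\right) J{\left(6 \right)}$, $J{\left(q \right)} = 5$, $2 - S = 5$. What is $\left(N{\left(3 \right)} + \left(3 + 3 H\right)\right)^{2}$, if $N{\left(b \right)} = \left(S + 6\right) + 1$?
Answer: $\frac{4624}{49} \approx 94.367$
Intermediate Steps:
$S = -3$ ($S = 2 - 5 = -3$)
$N{\left(b \right)} = 4$ ($N{\left(b \right)} = \left(-3 + 6\right) + 1 = 3 + 1 = 4$)
$H = - \frac{39}{7}$ ($H = - \frac{4}{7} + \left(3 - 4\right) 5 = - \frac{4}{7} - 5 = - \frac{39}{7} \approx -5.5714$)
$\left(N{\left(3 \right)} + \left(3 + 3 H\right)\right)^{2} = \left(4 + \left(3 + 3 \left(- \frac{39}{7}\right)\right)\right)^{2} = \left(4 + \left(3 - \frac{117}{7}\right)\right)^{2} = \left(4 - \frac{96}{7}\right)^{2} = \left(- \frac{68}{7}\right)^{2} = \frac{4624}{49}$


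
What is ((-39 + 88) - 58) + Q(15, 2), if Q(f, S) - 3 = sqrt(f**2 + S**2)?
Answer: -6 + sqrt(229) ≈ 9.1328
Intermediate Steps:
Q(f, S) = 3 + sqrt(S**2 + f**2) (Q(f, S) = 3 + sqrt(f**2 + S**2) = 3 + sqrt(S**2 + f**2))
((-39 + 88) - 58) + Q(15, 2) = ((-39 + 88) - 58) + (3 + sqrt(2**2 + 15**2)) = (49 - 58) + (3 + sqrt(4 + 225)) = -9 + (3 + sqrt(229)) = -6 + sqrt(229)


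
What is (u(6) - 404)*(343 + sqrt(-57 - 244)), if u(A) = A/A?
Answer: -138229 - 403*I*sqrt(301) ≈ -1.3823e+5 - 6991.8*I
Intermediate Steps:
u(A) = 1
(u(6) - 404)*(343 + sqrt(-57 - 244)) = (1 - 404)*(343 + sqrt(-57 - 244)) = -403*(343 + sqrt(-301)) = -403*(343 + I*sqrt(301)) = -138229 - 403*I*sqrt(301)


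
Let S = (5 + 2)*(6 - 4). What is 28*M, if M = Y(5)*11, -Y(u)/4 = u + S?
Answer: -23408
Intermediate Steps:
S = 14 (S = 7*2 = 14)
Y(u) = -56 - 4*u (Y(u) = -4*(u + 14) = -4*(14 + u) = -56 - 4*u)
M = -836 (M = (-56 - 4*5)*11 = (-56 - 20)*11 = -76*11 = -836)
28*M = 28*(-836) = -23408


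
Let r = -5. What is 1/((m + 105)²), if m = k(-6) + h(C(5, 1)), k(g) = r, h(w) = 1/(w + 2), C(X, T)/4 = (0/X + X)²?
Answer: 10404/104060401 ≈ 9.9980e-5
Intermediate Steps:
C(X, T) = 4*X² (C(X, T) = 4*(0/X + X)² = 4*(0 + X)² = 4*X²)
h(w) = 1/(2 + w)
k(g) = -5
m = -509/102 (m = -5 + 1/(2 + 4*5²) = -5 + 1/(2 + 4*25) = -5 + 1/(2 + 100) = -5 + 1/102 = -509/102 ≈ -4.9902)
1/((m + 105)²) = 1/((-509/102 + 105)²) = 1/((10201/102)²) = 1/(104060401/10404) = 10404/104060401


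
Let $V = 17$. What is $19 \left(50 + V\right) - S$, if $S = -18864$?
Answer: $20137$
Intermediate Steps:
$19 \left(50 + V\right) - S = 19 \left(50 + 17\right) - -18864 = 19 \cdot 67 + 18864 = 1273 + 18864 = 20137$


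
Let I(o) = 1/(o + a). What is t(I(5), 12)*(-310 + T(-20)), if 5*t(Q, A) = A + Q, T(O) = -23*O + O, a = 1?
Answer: 949/3 ≈ 316.33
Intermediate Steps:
I(o) = 1/(1 + o) (I(o) = 1/(o + 1) = 1/(1 + o))
T(O) = -22*O
t(Q, A) = A/5 + Q/5 (t(Q, A) = (A + Q)/5 = A/5 + Q/5)
t(I(5), 12)*(-310 + T(-20)) = ((1/5)*12 + 1/(5*(1 + 5)))*(-310 - 22*(-20)) = (12/5 + (1/5)/6)*(-310 + 440) = (12/5 + (1/5)*(1/6))*130 = (12/5 + 1/30)*130 = (73/30)*130 = 949/3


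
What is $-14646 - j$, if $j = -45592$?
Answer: $30946$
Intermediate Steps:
$-14646 - j = -14646 - -45592 = -14646 + 45592 = 30946$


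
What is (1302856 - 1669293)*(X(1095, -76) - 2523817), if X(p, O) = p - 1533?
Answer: 924980429435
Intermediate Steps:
X(p, O) = -1533 + p
(1302856 - 1669293)*(X(1095, -76) - 2523817) = (1302856 - 1669293)*((-1533 + 1095) - 2523817) = -366437*(-438 - 2523817) = -366437*(-2524255) = 924980429435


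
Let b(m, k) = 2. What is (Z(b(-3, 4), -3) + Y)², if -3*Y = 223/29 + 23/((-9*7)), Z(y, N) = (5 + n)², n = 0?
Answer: 15287591449/30041361 ≈ 508.88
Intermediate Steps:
Z(y, N) = 25 (Z(y, N) = (5 + 0)² = 5² = 25)
Y = -13382/5481 (Y = -(223/29 + 23/((-9*7)))/3 = -(223*(1/29) + 23/(-63))/3 = -(223/29 + 23*(-1/63))/3 = -(223/29 - 23/63)/3 = -⅓*13382/1827 = -13382/5481 ≈ -2.4415)
(Z(b(-3, 4), -3) + Y)² = (25 - 13382/5481)² = (123643/5481)² = 15287591449/30041361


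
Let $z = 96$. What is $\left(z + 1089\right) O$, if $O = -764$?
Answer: $-905340$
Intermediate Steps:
$\left(z + 1089\right) O = \left(96 + 1089\right) \left(-764\right) = 1185 \left(-764\right) = -905340$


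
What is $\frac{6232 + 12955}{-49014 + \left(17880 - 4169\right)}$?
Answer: $- \frac{19187}{35303} \approx -0.5435$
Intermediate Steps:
$\frac{6232 + 12955}{-49014 + \left(17880 - 4169\right)} = \frac{19187}{-49014 + \left(17880 - 4169\right)} = \frac{19187}{-49014 + 13711} = \frac{19187}{-35303} = 19187 \left(- \frac{1}{35303}\right) = - \frac{19187}{35303}$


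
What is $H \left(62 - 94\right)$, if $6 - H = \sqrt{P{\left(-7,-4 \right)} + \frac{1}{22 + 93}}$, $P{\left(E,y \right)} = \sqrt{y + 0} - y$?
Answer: $-192 + \frac{32 \sqrt{53015 + 26450 i}}{115} \approx -126.07 + 15.533 i$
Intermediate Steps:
$P{\left(E,y \right)} = \sqrt{y} - y$
$H = 6 - \sqrt{\frac{461}{115} + 2 i}$ ($H = 6 - \sqrt{\left(\sqrt{-4} - -4\right) + \frac{1}{22 + 93}} = 6 - \sqrt{\left(2 i + 4\right) + \frac{1}{115}} = 6 - \sqrt{\left(4 + 2 i\right) + \frac{1}{115}} = 6 - \sqrt{\frac{461}{115} + 2 i} \approx 3.9398 - 0.4854 i$)
$H \left(62 - 94\right) = \left(6 - \frac{\sqrt{53015 + 26450 i}}{115}\right) \left(62 - 94\right) = \left(6 - \frac{\sqrt{53015 + 26450 i}}{115}\right) \left(-32\right) = -192 + \frac{32 \sqrt{53015 + 26450 i}}{115}$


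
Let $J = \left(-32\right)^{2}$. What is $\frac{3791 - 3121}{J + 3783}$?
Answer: $\frac{670}{4807} \approx 0.13938$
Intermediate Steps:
$J = 1024$
$\frac{3791 - 3121}{J + 3783} = \frac{3791 - 3121}{1024 + 3783} = \frac{670}{4807}$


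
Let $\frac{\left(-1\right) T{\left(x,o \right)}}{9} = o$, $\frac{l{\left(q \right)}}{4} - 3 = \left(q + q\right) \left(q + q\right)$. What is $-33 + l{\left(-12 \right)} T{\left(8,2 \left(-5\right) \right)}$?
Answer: $208407$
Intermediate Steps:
$l{\left(q \right)} = 12 + 16 q^{2}$ ($l{\left(q \right)} = 12 + 4 \left(q + q\right) \left(q + q\right) = 12 + 4 \cdot 2 q 2 q = 12 + 4 \cdot 4 q^{2} = 12 + 16 q^{2}$)
$T{\left(x,o \right)} = - 9 o$
$-33 + l{\left(-12 \right)} T{\left(8,2 \left(-5\right) \right)} = -33 + \left(12 + 16 \left(-12\right)^{2}\right) \left(- 9 \cdot 2 \left(-5\right)\right) = -33 + \left(12 + 16 \cdot 144\right) \left(\left(-9\right) \left(-10\right)\right) = -33 + \left(12 + 2304\right) 90 = -33 + 2316 \cdot 90 = -33 + 208440 = 208407$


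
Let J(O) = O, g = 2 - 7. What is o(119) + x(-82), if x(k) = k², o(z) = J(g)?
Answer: 6719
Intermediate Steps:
g = -5
o(z) = -5
o(119) + x(-82) = -5 + (-82)² = -5 + 6724 = 6719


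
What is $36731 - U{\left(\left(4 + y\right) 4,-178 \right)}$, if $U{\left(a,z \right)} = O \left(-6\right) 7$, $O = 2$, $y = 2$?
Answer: $36815$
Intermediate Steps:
$U{\left(a,z \right)} = -84$ ($U{\left(a,z \right)} = 2 \left(-6\right) 7 = \left(-12\right) 7 = -84$)
$36731 - U{\left(\left(4 + y\right) 4,-178 \right)} = 36731 - -84 = 36731 + 84 = 36815$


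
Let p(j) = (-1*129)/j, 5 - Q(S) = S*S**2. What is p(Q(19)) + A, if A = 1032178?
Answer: 7074548141/6854 ≈ 1.0322e+6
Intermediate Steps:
Q(S) = 5 - S**3 (Q(S) = 5 - S*S**2 = 5 - S**3)
p(j) = -129/j
p(Q(19)) + A = -129/(5 - 1*19**3) + 1032178 = -129/(5 - 1*6859) + 1032178 = -129/(5 - 6859) + 1032178 = -129/(-6854) + 1032178 = -129*(-1/6854) + 1032178 = 129/6854 + 1032178 = 7074548141/6854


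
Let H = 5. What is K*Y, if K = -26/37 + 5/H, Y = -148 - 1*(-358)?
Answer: 2310/37 ≈ 62.432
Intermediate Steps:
Y = 210 (Y = -148 + 358 = 210)
K = 11/37 (K = -26/37 + 5/5 = -26*1/37 + 5*(⅕) = -26/37 + 1 = 11/37 ≈ 0.29730)
K*Y = (11/37)*210 = 2310/37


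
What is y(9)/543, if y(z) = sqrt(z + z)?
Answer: sqrt(2)/181 ≈ 0.0078133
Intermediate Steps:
y(z) = sqrt(2)*sqrt(z) (y(z) = sqrt(2*z) = sqrt(2)*sqrt(z))
y(9)/543 = (sqrt(2)*sqrt(9))/543 = (sqrt(2)*3)*(1/543) = (3*sqrt(2))*(1/543) = sqrt(2)/181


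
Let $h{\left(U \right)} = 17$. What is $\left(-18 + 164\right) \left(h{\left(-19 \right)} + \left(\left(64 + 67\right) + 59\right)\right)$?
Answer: $30222$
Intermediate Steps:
$\left(-18 + 164\right) \left(h{\left(-19 \right)} + \left(\left(64 + 67\right) + 59\right)\right) = \left(-18 + 164\right) \left(17 + \left(\left(64 + 67\right) + 59\right)\right) = 146 \left(17 + \left(131 + 59\right)\right) = 146 \left(17 + 190\right) = 146 \cdot 207 = 30222$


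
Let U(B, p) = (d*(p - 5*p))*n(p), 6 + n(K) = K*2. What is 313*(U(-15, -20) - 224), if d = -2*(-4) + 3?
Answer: -12740352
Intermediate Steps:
n(K) = -6 + 2*K (n(K) = -6 + K*2 = -6 + 2*K)
d = 11 (d = 8 + 3 = 11)
U(B, p) = -44*p*(-6 + 2*p) (U(B, p) = (11*(p - 5*p))*(-6 + 2*p) = (11*(-4*p))*(-6 + 2*p) = (-44*p)*(-6 + 2*p) = -44*p*(-6 + 2*p))
313*(U(-15, -20) - 224) = 313*(88*(-20)*(3 - 1*(-20)) - 224) = 313*(88*(-20)*(3 + 20) - 224) = 313*(88*(-20)*23 - 224) = 313*(-40480 - 224) = 313*(-40704) = -12740352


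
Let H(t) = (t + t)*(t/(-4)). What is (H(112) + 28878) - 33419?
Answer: -10813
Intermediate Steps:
H(t) = -t**2/2 (H(t) = (2*t)*(t*(-1/4)) = (2*t)*(-t/4) = -t**2/2)
(H(112) + 28878) - 33419 = (-1/2*112**2 + 28878) - 33419 = (-1/2*12544 + 28878) - 33419 = (-6272 + 28878) - 33419 = 22606 - 33419 = -10813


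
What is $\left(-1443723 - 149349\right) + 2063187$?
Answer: $470115$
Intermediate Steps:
$\left(-1443723 - 149349\right) + 2063187 = -1593072 + 2063187 = 470115$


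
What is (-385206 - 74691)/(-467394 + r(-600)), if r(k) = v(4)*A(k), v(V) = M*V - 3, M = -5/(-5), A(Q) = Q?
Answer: 153299/155998 ≈ 0.98270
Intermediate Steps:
M = 1 (M = -5*(-1/5) = 1)
v(V) = -3 + V (v(V) = 1*V - 3 = V - 3 = -3 + V)
r(k) = k (r(k) = (-3 + 4)*k = 1*k = k)
(-385206 - 74691)/(-467394 + r(-600)) = (-385206 - 74691)/(-467394 - 600) = -459897/(-467994) = -459897*(-1/467994) = 153299/155998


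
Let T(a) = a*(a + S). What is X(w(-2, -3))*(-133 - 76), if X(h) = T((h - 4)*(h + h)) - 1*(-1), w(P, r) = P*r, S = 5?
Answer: -145673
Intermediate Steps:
T(a) = a*(5 + a) (T(a) = a*(a + 5) = a*(5 + a))
X(h) = 1 + 2*h*(-4 + h)*(5 + 2*h*(-4 + h)) (X(h) = ((h - 4)*(h + h))*(5 + (h - 4)*(h + h)) - 1*(-1) = ((-4 + h)*(2*h))*(5 + (-4 + h)*(2*h)) + 1 = (2*h*(-4 + h))*(5 + 2*h*(-4 + h)) + 1 = 2*h*(-4 + h)*(5 + 2*h*(-4 + h)) + 1 = 1 + 2*h*(-4 + h)*(5 + 2*h*(-4 + h)))
X(w(-2, -3))*(-133 - 76) = (1 + 2*(-2*(-3))*(-4 - 2*(-3))*(5 + 2*(-2*(-3))*(-4 - 2*(-3))))*(-133 - 76) = (1 + 2*6*(-4 + 6)*(5 + 2*6*(-4 + 6)))*(-209) = (1 + 2*6*2*(5 + 2*6*2))*(-209) = (1 + 2*6*2*(5 + 24))*(-209) = (1 + 2*6*2*29)*(-209) = (1 + 696)*(-209) = 697*(-209) = -145673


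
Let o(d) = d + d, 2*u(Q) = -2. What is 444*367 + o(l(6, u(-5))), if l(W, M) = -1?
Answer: 162946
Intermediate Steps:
u(Q) = -1 (u(Q) = (½)*(-2) = -1)
o(d) = 2*d
444*367 + o(l(6, u(-5))) = 444*367 + 2*(-1) = 162948 - 2 = 162946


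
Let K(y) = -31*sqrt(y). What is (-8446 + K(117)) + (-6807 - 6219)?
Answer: -21472 - 93*sqrt(13) ≈ -21807.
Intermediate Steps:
(-8446 + K(117)) + (-6807 - 6219) = (-8446 - 93*sqrt(13)) + (-6807 - 6219) = (-8446 - 93*sqrt(13)) - 13026 = -21472 - 93*sqrt(13)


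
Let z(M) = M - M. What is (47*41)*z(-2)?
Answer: 0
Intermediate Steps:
z(M) = 0
(47*41)*z(-2) = (47*41)*0 = 1927*0 = 0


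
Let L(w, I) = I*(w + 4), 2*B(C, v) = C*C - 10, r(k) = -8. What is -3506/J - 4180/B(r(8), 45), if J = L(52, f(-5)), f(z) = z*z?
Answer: -2973331/18900 ≈ -157.32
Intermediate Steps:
f(z) = z**2
B(C, v) = -5 + C**2/2 (B(C, v) = (C*C - 10)/2 = (C**2 - 10)/2 = (-10 + C**2)/2 = -5 + C**2/2)
L(w, I) = I*(4 + w)
J = 1400 (J = (-5)**2*(4 + 52) = 25*56 = 1400)
-3506/J - 4180/B(r(8), 45) = -3506/1400 - 4180/(-5 + (1/2)*(-8)**2) = -3506*1/1400 - 4180/(-5 + (1/2)*64) = -1753/700 - 4180/(-5 + 32) = -1753/700 - 4180/27 = -2973331/18900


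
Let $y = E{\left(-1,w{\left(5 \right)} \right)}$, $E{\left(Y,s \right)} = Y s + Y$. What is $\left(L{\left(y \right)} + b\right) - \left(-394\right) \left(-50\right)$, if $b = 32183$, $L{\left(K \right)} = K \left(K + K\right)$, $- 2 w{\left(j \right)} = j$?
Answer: $\frac{24975}{2} \approx 12488.0$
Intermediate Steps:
$w{\left(j \right)} = - \frac{j}{2}$
$E{\left(Y,s \right)} = Y + Y s$
$y = \frac{3}{2}$ ($y = - (1 - \frac{5}{2}) = \left(-1\right) \left(- \frac{3}{2}\right) = \frac{3}{2} \approx 1.5$)
$L{\left(K \right)} = 2 K^{2}$ ($L{\left(K \right)} = K 2 K = 2 K^{2}$)
$\left(L{\left(y \right)} + b\right) - \left(-394\right) \left(-50\right) = \left(2 \left(\frac{3}{2}\right)^{2} + 32183\right) - \left(-394\right) \left(-50\right) = \left(2 \cdot \frac{9}{4} + 32183\right) - 19700 = \left(\frac{9}{2} + 32183\right) - 19700 = \frac{64375}{2} - 19700 = \frac{24975}{2}$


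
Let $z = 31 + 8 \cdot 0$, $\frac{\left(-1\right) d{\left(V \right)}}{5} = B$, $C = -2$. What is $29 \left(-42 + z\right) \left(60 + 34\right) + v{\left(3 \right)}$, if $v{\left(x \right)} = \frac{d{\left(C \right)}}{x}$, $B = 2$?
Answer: $- \frac{89968}{3} \approx -29989.0$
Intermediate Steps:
$d{\left(V \right)} = -10$ ($d{\left(V \right)} = \left(-5\right) 2 = -10$)
$z = 31$ ($z = 31 + 0 = 31$)
$v{\left(x \right)} = - \frac{10}{x}$
$29 \left(-42 + z\right) \left(60 + 34\right) + v{\left(3 \right)} = 29 \left(-42 + 31\right) \left(60 + 34\right) - \frac{10}{3} = 29 \left(\left(-11\right) 94\right) - \frac{10}{3} = 29 \left(-1034\right) - \frac{10}{3} = -29986 - \frac{10}{3} = - \frac{89968}{3}$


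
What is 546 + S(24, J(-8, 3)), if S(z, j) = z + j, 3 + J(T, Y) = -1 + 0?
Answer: 566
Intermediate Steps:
J(T, Y) = -4 (J(T, Y) = -3 + (-1 + 0) = -3 - 1 = -4)
S(z, j) = j + z
546 + S(24, J(-8, 3)) = 546 + (-4 + 24) = 546 + 20 = 566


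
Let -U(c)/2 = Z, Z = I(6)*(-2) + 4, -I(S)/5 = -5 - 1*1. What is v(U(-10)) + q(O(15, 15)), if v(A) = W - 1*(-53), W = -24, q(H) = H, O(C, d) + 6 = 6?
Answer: 29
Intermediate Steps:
O(C, d) = 0 (O(C, d) = -6 + 6 = 0)
I(S) = 30 (I(S) = -5*(-5 - 1*1) = -5*(-5 - 1) = -5*(-6) = 30)
Z = -56 (Z = 30*(-2) + 4 = -60 + 4 = -56)
U(c) = 112 (U(c) = -2*(-56) = 112)
v(A) = 29 (v(A) = -24 - 1*(-53) = -24 + 53 = 29)
v(U(-10)) + q(O(15, 15)) = 29 + 0 = 29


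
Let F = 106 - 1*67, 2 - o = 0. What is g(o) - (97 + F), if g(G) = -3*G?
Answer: -142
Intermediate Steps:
o = 2 (o = 2 - 1*0 = 2 + 0 = 2)
F = 39 (F = 106 - 67 = 39)
g(o) - (97 + F) = -3*2 - (97 + 39) = -6 - 1*136 = -6 - 136 = -142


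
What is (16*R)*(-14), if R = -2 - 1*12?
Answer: 3136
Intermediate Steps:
R = -14 (R = -2 - 12 = -14)
(16*R)*(-14) = (16*(-14))*(-14) = -224*(-14) = 3136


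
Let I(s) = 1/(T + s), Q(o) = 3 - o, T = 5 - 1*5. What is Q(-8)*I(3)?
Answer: 11/3 ≈ 3.6667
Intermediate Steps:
T = 0 (T = 5 - 5 = 0)
I(s) = 1/s (I(s) = 1/(0 + s) = 1/s)
Q(-8)*I(3) = (3 - 1*(-8))/3 = (3 + 8)*(⅓) = 11*(⅓) = 11/3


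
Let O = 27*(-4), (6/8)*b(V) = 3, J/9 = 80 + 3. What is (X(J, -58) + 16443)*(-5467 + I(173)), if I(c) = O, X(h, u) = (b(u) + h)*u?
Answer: 151166125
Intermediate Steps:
J = 747 (J = 9*(80 + 3) = 9*83 = 747)
b(V) = 4 (b(V) = (4/3)*3 = 4)
X(h, u) = u*(4 + h) (X(h, u) = (4 + h)*u = u*(4 + h))
O = -108
I(c) = -108
(X(J, -58) + 16443)*(-5467 + I(173)) = (-58*(4 + 747) + 16443)*(-5467 - 108) = (-58*751 + 16443)*(-5575) = (-43558 + 16443)*(-5575) = -27115*(-5575) = 151166125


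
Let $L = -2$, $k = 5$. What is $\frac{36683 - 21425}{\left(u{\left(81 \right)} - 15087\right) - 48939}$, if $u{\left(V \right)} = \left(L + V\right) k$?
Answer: $- \frac{15258}{63631} \approx -0.23979$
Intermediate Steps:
$u{\left(V \right)} = -10 + 5 V$ ($u{\left(V \right)} = \left(-2 + V\right) 5 = -10 + 5 V$)
$\frac{36683 - 21425}{\left(u{\left(81 \right)} - 15087\right) - 48939} = \frac{36683 - 21425}{\left(\left(-10 + 5 \cdot 81\right) - 15087\right) - 48939} = \frac{15258}{\left(\left(-10 + 405\right) - 15087\right) - 48939} = \frac{15258}{\left(395 - 15087\right) - 48939} = \frac{15258}{-14692 - 48939} = \frac{15258}{-63631} = 15258 \left(- \frac{1}{63631}\right) = - \frac{15258}{63631}$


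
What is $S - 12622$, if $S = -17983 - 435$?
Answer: $-31040$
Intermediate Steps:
$S = -18418$ ($S = -17983 - 435 = -18418$)
$S - 12622 = -18418 - 12622 = -31040$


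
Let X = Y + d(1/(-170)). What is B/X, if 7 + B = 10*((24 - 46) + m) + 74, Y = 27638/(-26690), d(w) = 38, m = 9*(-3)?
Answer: -5644935/493291 ≈ -11.443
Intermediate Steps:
m = -27
Y = -13819/13345 (Y = 27638*(-1/26690) = -13819/13345 ≈ -1.0355)
B = -423 (B = -7 + (10*((24 - 46) - 27) + 74) = -7 + (10*(-22 - 27) + 74) = -7 + (10*(-49) + 74) = -7 + (-490 + 74) = -7 - 416 = -423)
X = 493291/13345 (X = -13819/13345 + 38 = 493291/13345 ≈ 36.964)
B/X = -423/493291/13345 = -423*13345/493291 = -5644935/493291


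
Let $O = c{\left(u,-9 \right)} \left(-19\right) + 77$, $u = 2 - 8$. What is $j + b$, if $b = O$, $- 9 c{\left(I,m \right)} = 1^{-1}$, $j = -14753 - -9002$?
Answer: $- \frac{51047}{9} \approx -5671.9$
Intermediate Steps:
$u = -6$ ($u = 2 - 8 = -6$)
$j = -5751$ ($j = -14753 + 9002 = -5751$)
$c{\left(I,m \right)} = - \frac{1}{9}$ ($c{\left(I,m \right)} = - \frac{1}{9 \cdot 1} = \left(- \frac{1}{9}\right) 1 = - \frac{1}{9}$)
$O = \frac{712}{9}$ ($O = \left(- \frac{1}{9}\right) \left(-19\right) + 77 = \frac{19}{9} + 77 = \frac{712}{9} \approx 79.111$)
$b = \frac{712}{9} \approx 79.111$
$j + b = -5751 + \frac{712}{9} = - \frac{51047}{9}$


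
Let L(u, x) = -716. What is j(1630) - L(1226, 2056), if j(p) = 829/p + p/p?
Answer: 1169539/1630 ≈ 717.51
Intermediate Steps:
j(p) = 1 + 829/p (j(p) = 829/p + 1 = 1 + 829/p)
j(1630) - L(1226, 2056) = (829 + 1630)/1630 - 1*(-716) = (1/1630)*2459 + 716 = 2459/1630 + 716 = 1169539/1630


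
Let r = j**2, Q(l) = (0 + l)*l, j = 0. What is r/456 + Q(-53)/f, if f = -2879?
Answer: -2809/2879 ≈ -0.97569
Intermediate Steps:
Q(l) = l**2 (Q(l) = l*l = l**2)
r = 0 (r = 0**2 = 0)
r/456 + Q(-53)/f = 0/456 + (-53)**2/(-2879) = 0*(1/456) + 2809*(-1/2879) = 0 - 2809/2879 = -2809/2879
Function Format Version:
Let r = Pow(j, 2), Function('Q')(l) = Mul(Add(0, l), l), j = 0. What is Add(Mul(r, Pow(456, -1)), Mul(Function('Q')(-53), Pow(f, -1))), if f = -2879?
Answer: Rational(-2809, 2879) ≈ -0.97569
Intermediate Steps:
Function('Q')(l) = Pow(l, 2) (Function('Q')(l) = Mul(l, l) = Pow(l, 2))
r = 0 (r = Pow(0, 2) = 0)
Add(Mul(r, Pow(456, -1)), Mul(Function('Q')(-53), Pow(f, -1))) = Add(Mul(0, Pow(456, -1)), Mul(Pow(-53, 2), Pow(-2879, -1))) = Add(Mul(0, Rational(1, 456)), Mul(2809, Rational(-1, 2879))) = Add(0, Rational(-2809, 2879)) = Rational(-2809, 2879)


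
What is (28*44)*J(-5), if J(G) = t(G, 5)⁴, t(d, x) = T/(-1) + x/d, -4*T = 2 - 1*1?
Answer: 6237/16 ≈ 389.81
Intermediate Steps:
T = -¼ (T = -(2 - 1*1)/4 = -(2 - 1)/4 = -¼*1 = -¼ ≈ -0.25000)
t(d, x) = ¼ + x/d (t(d, x) = -¼/(-1) + x/d = -¼*(-1) + x/d = ¼ + x/d)
J(G) = (5 + G/4)⁴/G⁴ (J(G) = ((5 + G/4)/G)⁴ = (5 + G/4)⁴/G⁴)
(28*44)*J(-5) = (28*44)*((1/256)*(20 - 5)⁴/(-5)⁴) = 1232*((1/256)*(1/625)*15⁴) = 1232*((1/256)*(1/625)*50625) = 1232*(81/256) = 6237/16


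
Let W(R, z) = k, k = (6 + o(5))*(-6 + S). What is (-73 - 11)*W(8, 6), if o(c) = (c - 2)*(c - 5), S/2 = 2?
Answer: 1008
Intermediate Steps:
S = 4 (S = 2*2 = 4)
o(c) = (-5 + c)*(-2 + c) (o(c) = (-2 + c)*(-5 + c) = (-5 + c)*(-2 + c))
k = -12 (k = (6 + (10 + 5² - 7*5))*(-6 + 4) = (6 + (10 + 25 - 35))*(-2) = (6 + 0)*(-2) = 6*(-2) = -12)
W(R, z) = -12
(-73 - 11)*W(8, 6) = (-73 - 11)*(-12) = -84*(-12) = 1008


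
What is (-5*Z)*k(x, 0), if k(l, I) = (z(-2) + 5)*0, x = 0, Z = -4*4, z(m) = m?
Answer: 0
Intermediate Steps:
Z = -16
k(l, I) = 0 (k(l, I) = (-2 + 5)*0 = 3*0 = 0)
(-5*Z)*k(x, 0) = -5*(-16)*0 = 80*0 = 0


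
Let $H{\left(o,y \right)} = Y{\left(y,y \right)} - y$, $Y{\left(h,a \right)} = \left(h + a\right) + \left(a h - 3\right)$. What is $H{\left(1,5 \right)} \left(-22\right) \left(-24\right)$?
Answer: $14256$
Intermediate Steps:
$Y{\left(h,a \right)} = -3 + a + h + a h$ ($Y{\left(h,a \right)} = \left(a + h\right) + \left(-3 + a h\right) = -3 + a + h + a h$)
$H{\left(o,y \right)} = -3 + y + y^{2}$ ($H{\left(o,y \right)} = \left(-3 + y + y + y y\right) - y = \left(-3 + y + y + y^{2}\right) - y = \left(-3 + y^{2} + 2 y\right) - y = -3 + y + y^{2}$)
$H{\left(1,5 \right)} \left(-22\right) \left(-24\right) = \left(-3 + 5 + 5^{2}\right) \left(-22\right) \left(-24\right) = \left(-3 + 5 + 25\right) \left(-22\right) \left(-24\right) = 27 \left(-22\right) \left(-24\right) = \left(-594\right) \left(-24\right) = 14256$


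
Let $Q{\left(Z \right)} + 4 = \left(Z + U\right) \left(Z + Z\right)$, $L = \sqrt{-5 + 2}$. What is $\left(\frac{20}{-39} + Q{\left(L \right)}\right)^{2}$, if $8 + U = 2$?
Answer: $- \frac{488972}{1521} + \frac{3280 i \sqrt{3}}{13} \approx -321.48 + 437.01 i$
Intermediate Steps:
$U = -6$ ($U = -8 + 2 = -6$)
$L = i \sqrt{3}$ ($L = \sqrt{-3} = i \sqrt{3} \approx 1.732 i$)
$Q{\left(Z \right)} = -4 + 2 Z \left(-6 + Z\right)$ ($Q{\left(Z \right)} = -4 + \left(Z - 6\right) \left(Z + Z\right) = -4 + \left(-6 + Z\right) 2 Z = -4 + 2 Z \left(-6 + Z\right)$)
$\left(\frac{20}{-39} + Q{\left(L \right)}\right)^{2} = \left(\frac{20}{-39} - \left(4 + 6 + 12 i \sqrt{3}\right)\right)^{2} = \left(20 \left(- \frac{1}{39}\right) - \left(10 + 12 i \sqrt{3}\right)\right)^{2} = \left(- \frac{20}{39} - \left(10 + 12 i \sqrt{3}\right)\right)^{2} = \left(- \frac{410}{39} - 12 i \sqrt{3}\right)^{2}$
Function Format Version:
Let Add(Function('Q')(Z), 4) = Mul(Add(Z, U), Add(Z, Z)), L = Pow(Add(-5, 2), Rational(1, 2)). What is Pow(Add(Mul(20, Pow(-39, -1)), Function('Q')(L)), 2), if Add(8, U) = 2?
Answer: Add(Rational(-488972, 1521), Mul(Rational(3280, 13), I, Pow(3, Rational(1, 2)))) ≈ Add(-321.48, Mul(437.01, I))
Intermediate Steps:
U = -6 (U = Add(-8, 2) = -6)
L = Mul(I, Pow(3, Rational(1, 2))) (L = Pow(-3, Rational(1, 2)) = Mul(I, Pow(3, Rational(1, 2))) ≈ Mul(1.7320, I))
Function('Q')(Z) = Add(-4, Mul(2, Z, Add(-6, Z))) (Function('Q')(Z) = Add(-4, Mul(Add(Z, -6), Add(Z, Z))) = Add(-4, Mul(Add(-6, Z), Mul(2, Z))) = Add(-4, Mul(2, Z, Add(-6, Z))))
Pow(Add(Mul(20, Pow(-39, -1)), Function('Q')(L)), 2) = Pow(Add(Mul(20, Pow(-39, -1)), Add(-4, Mul(-12, Mul(I, Pow(3, Rational(1, 2)))), Mul(2, Pow(Mul(I, Pow(3, Rational(1, 2))), 2)))), 2) = Pow(Add(Mul(20, Rational(-1, 39)), Add(-4, Mul(-12, I, Pow(3, Rational(1, 2))), Mul(2, -3))), 2) = Pow(Add(Rational(-20, 39), Add(-4, Mul(-12, I, Pow(3, Rational(1, 2))), -6)), 2) = Pow(Add(Rational(-20, 39), Add(-10, Mul(-12, I, Pow(3, Rational(1, 2))))), 2) = Pow(Add(Rational(-410, 39), Mul(-12, I, Pow(3, Rational(1, 2)))), 2)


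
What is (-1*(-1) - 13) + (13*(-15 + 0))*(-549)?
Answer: 107043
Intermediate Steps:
(-1*(-1) - 13) + (13*(-15 + 0))*(-549) = (1 - 13) + (13*(-15))*(-549) = -12 - 195*(-549) = -12 + 107055 = 107043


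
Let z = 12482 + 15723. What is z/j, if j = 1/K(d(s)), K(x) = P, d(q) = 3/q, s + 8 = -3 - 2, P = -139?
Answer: -3920495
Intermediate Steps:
s = -13 (s = -8 + (-3 - 2) = -8 - 5 = -13)
K(x) = -139
z = 28205
j = -1/139 (j = 1/(-139) = -1/139 ≈ -0.0071942)
z/j = 28205/(-1/139) = 28205*(-139) = -3920495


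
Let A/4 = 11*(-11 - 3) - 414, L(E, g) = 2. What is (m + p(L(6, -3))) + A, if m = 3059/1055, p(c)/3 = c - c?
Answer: -2393901/1055 ≈ -2269.1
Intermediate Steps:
A = -2272 (A = 4*(11*(-11 - 3) - 414) = 4*(11*(-14) - 414) = 4*(-154 - 414) = 4*(-568) = -2272)
p(c) = 0 (p(c) = 3*(c - c) = 3*0 = 0)
m = 3059/1055 (m = 3059*(1/1055) = 3059/1055 ≈ 2.8995)
(m + p(L(6, -3))) + A = (3059/1055 + 0) - 2272 = 3059/1055 - 2272 = -2393901/1055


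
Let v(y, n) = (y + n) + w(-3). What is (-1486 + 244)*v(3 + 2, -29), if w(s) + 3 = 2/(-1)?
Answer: 36018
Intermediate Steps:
w(s) = -5 (w(s) = -3 + 2/(-1) = -3 + 2*(-1) = -3 - 2 = -5)
v(y, n) = -5 + n + y (v(y, n) = (y + n) - 5 = (n + y) - 5 = -5 + n + y)
(-1486 + 244)*v(3 + 2, -29) = (-1486 + 244)*(-5 - 29 + (3 + 2)) = -1242*(-5 - 29 + 5) = -1242*(-29) = 36018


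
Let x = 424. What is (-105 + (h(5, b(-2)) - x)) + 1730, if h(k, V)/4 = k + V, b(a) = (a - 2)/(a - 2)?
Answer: 1225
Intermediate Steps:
b(a) = 1 (b(a) = (-2 + a)/(-2 + a) = 1)
h(k, V) = 4*V + 4*k (h(k, V) = 4*(k + V) = 4*(V + k) = 4*V + 4*k)
(-105 + (h(5, b(-2)) - x)) + 1730 = (-105 + ((4*1 + 4*5) - 1*424)) + 1730 = (-105 + ((4 + 20) - 424)) + 1730 = (-105 + (24 - 424)) + 1730 = (-105 - 400) + 1730 = -505 + 1730 = 1225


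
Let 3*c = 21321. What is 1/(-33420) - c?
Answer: -237515941/33420 ≈ -7107.0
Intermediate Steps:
c = 7107 (c = (⅓)*21321 = 7107)
1/(-33420) - c = 1/(-33420) - 1*7107 = -1/33420 - 7107 = -237515941/33420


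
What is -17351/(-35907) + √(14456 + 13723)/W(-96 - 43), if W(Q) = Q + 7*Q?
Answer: 17351/35907 - 3*√3131/1112 ≈ 0.33226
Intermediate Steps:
W(Q) = 8*Q
-17351/(-35907) + √(14456 + 13723)/W(-96 - 43) = -17351/(-35907) + √(14456 + 13723)/((8*(-96 - 43))) = -17351*(-1/35907) + √28179/((8*(-139))) = 17351/35907 + (3*√3131)/(-1112) = 17351/35907 + (3*√3131)*(-1/1112) = 17351/35907 - 3*√3131/1112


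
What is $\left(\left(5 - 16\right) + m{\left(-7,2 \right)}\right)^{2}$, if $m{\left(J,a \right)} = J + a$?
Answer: $256$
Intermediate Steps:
$\left(\left(5 - 16\right) + m{\left(-7,2 \right)}\right)^{2} = \left(\left(5 - 16\right) + \left(-7 + 2\right)\right)^{2} = \left(-11 - 5\right)^{2} = \left(-16\right)^{2} = 256$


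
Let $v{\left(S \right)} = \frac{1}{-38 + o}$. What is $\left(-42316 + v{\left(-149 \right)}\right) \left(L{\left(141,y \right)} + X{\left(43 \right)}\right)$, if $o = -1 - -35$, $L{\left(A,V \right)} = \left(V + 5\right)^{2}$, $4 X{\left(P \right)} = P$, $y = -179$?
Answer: $- \frac{20505946955}{16} \approx -1.2816 \cdot 10^{9}$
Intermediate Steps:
$X{\left(P \right)} = \frac{P}{4}$
$L{\left(A,V \right)} = \left(5 + V\right)^{2}$
$o = 34$ ($o = -1 + 35 = 34$)
$v{\left(S \right)} = - \frac{1}{4}$ ($v{\left(S \right)} = \frac{1}{-38 + 34} = \frac{1}{-4} = - \frac{1}{4}$)
$\left(-42316 + v{\left(-149 \right)}\right) \left(L{\left(141,y \right)} + X{\left(43 \right)}\right) = \left(-42316 - \frac{1}{4}\right) \left(\left(5 - 179\right)^{2} + \frac{1}{4} \cdot 43\right) = - \frac{169265 \left(\left(-174\right)^{2} + \frac{43}{4}\right)}{4} = - \frac{169265 \left(30276 + \frac{43}{4}\right)}{4} = \left(- \frac{169265}{4}\right) \frac{121147}{4} = - \frac{20505946955}{16}$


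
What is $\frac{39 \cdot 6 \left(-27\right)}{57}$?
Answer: $- \frac{2106}{19} \approx -110.84$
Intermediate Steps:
$\frac{39 \cdot 6 \left(-27\right)}{57} = 234 \left(-27\right) \frac{1}{57} = \left(-6318\right) \frac{1}{57} = - \frac{2106}{19}$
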